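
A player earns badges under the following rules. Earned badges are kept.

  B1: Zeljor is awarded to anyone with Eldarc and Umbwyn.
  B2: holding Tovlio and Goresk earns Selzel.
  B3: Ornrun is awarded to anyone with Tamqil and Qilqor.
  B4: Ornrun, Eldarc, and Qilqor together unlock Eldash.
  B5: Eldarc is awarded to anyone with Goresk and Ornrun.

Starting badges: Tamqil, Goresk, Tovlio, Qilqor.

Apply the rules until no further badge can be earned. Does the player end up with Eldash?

With Tamqil and Qilqor, Ornrun is earned (B3).
With Goresk and Ornrun, Eldarc is earned (B5).
With Ornrun, Eldarc, and Qilqor, Eldash is earned (B4).

Yes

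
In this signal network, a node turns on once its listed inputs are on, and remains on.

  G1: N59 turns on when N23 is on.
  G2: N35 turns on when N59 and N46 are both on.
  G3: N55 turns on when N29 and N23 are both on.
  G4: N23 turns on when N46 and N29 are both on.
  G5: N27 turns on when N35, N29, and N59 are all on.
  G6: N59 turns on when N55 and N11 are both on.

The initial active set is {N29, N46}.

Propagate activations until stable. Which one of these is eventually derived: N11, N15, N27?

N46 and N29 are on, so N23 turns on (G4).
N23 is on, so N59 turns on (G1).
G2: N59 and N46 on → N35 on.
N35, N29, and N59 are on, so N27 turns on (G5).
No rule produces N11, and it is not given. No rule produces N15, and it is not given.

N27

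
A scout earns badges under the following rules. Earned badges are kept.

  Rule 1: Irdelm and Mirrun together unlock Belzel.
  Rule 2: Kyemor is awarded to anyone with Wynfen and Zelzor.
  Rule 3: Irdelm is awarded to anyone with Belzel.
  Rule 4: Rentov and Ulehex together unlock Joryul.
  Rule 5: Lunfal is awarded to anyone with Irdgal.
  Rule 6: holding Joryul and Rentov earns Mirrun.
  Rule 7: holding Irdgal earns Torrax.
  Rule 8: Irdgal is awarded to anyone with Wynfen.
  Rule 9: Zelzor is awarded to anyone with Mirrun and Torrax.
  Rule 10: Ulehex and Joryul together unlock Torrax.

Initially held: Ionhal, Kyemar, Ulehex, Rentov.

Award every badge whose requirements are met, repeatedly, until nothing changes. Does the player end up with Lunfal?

Lunfal would need Irdgal (Rule 5), but Irdgal is never earned.

No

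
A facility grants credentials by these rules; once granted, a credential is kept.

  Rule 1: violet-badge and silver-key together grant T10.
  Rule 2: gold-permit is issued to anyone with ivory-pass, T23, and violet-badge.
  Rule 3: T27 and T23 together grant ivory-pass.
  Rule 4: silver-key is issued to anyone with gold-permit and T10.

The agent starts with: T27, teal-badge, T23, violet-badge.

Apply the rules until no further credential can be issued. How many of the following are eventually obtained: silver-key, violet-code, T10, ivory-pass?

1

Holding T27 and T23 grants ivory-pass (Rule 3).
silver-key would need gold-permit and T10 (Rule 4), but T10 is never granted.
No rule produces violet-code, and it is not given.
T10 would need violet-badge and silver-key (Rule 1), but silver-key is never granted.
ivory-pass: reached.
Reached: ivory-pass — 1 of the 4.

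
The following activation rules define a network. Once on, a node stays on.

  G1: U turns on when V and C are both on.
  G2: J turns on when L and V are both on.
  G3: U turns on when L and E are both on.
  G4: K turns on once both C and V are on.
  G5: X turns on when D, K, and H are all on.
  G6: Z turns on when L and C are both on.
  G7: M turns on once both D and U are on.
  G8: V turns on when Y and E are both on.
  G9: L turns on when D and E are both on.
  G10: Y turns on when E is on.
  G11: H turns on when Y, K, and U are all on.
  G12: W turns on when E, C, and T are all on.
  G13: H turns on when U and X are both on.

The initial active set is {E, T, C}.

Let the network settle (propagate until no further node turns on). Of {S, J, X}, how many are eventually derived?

No rule produces S, and it is not given.
J would need L and V (G2), but L never turns on.
X would need D, K, and H (G5), but D never turns on.
None of the 3 are reached.

0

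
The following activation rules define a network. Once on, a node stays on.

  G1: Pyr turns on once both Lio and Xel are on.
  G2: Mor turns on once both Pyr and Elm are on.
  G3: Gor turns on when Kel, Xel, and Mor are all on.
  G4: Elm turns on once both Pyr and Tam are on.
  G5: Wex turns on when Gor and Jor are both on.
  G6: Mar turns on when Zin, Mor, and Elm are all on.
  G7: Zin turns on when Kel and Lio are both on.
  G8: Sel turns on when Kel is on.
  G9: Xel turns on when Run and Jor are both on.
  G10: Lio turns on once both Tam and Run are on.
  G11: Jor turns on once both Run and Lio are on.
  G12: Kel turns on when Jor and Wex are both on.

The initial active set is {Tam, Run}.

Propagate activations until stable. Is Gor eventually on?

Gor would need Kel, Xel, and Mor (G3), but Kel never turns on.

No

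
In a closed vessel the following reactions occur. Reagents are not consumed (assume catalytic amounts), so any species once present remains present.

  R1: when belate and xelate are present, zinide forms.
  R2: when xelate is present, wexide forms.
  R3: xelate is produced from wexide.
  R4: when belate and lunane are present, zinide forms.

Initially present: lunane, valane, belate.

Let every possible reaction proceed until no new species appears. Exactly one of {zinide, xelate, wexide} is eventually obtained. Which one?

zinide

belate and lunane present → zinide forms (R4).
xelate would need wexide (R3), but wexide never forms. wexide would need xelate (R2), but xelate never forms.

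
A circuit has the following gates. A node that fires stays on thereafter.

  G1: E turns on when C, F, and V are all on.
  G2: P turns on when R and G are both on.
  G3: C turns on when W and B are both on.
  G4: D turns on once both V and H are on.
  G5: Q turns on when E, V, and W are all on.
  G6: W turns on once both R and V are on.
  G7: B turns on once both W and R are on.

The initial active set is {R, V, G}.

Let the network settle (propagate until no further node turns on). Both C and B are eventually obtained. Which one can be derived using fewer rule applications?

B: G6: R and V on → W on. W and R are on, so B turns on (G7). [2 rule applications]
C: G6: R and V on → W on. G7: W and R on → B on. W and B are on, so C turns on (G3). [3 rule applications]
B needs fewer.

B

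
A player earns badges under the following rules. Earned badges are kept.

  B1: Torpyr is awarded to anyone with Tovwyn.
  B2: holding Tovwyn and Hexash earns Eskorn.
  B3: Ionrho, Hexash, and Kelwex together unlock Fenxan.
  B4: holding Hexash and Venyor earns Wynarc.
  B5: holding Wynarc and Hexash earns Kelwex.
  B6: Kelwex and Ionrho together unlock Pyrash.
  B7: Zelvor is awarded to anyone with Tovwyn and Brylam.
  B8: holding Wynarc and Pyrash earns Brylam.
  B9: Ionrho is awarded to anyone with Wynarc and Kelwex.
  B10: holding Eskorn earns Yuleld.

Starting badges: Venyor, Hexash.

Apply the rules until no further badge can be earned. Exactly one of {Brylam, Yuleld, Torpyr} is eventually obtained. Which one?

Brylam

With Hexash and Venyor, Wynarc is earned (B4).
With Wynarc and Hexash, Kelwex is earned (B5).
With Wynarc and Kelwex, Ionrho is earned (B9).
With Kelwex and Ionrho, Pyrash is earned (B6).
With Wynarc and Pyrash, Brylam is earned (B8).
Torpyr would need Tovwyn (B1), but Tovwyn is never earned. Yuleld would need Eskorn (B10), but Eskorn is never earned.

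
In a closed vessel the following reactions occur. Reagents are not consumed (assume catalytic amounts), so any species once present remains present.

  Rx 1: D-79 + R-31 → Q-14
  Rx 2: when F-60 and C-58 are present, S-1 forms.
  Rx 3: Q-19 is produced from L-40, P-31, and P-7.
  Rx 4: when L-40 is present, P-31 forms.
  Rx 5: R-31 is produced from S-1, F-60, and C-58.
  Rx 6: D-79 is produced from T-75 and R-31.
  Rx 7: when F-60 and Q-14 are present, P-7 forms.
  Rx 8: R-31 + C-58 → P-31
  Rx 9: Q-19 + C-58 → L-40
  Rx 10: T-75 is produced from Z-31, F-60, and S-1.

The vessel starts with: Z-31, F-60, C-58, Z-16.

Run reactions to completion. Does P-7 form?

Yes

F-60 and C-58 present → S-1 forms (Rx 2).
Z-31, F-60, and S-1 present → T-75 forms (Rx 10).
S-1, F-60, and C-58 present → R-31 forms (Rx 5).
T-75 and R-31 present → D-79 forms (Rx 6).
D-79 and R-31 present → Q-14 forms (Rx 1).
F-60 and Q-14 present → P-7 forms (Rx 7).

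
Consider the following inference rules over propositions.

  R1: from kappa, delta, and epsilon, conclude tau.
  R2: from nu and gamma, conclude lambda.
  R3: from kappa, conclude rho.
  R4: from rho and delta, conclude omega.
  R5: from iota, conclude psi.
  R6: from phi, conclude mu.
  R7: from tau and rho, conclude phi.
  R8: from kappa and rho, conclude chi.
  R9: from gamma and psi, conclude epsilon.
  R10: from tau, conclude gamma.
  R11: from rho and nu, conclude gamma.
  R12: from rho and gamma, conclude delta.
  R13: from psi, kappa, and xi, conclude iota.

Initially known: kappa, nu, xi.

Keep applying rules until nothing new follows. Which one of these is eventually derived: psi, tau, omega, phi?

From kappa, R3 gives rho.
From rho and nu, R11 gives gamma.
From rho and gamma, R12 gives delta.
From rho and delta, R4 gives omega.
psi would need iota (R5), but iota is never established. phi would need tau and rho (R7), but tau is never established. tau would need kappa, delta, and epsilon (R1), but epsilon is never established.

omega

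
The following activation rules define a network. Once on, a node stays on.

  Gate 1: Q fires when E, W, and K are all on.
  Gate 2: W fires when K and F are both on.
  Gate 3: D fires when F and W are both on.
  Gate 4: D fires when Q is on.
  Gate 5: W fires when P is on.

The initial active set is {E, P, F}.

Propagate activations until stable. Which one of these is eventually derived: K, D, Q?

D

P is on, so W fires (Gate 5).
Gate 3: F and W on → D on.
Q would need E, W, and K (Gate 1), but K never turns on. No rule produces K, and it is not given.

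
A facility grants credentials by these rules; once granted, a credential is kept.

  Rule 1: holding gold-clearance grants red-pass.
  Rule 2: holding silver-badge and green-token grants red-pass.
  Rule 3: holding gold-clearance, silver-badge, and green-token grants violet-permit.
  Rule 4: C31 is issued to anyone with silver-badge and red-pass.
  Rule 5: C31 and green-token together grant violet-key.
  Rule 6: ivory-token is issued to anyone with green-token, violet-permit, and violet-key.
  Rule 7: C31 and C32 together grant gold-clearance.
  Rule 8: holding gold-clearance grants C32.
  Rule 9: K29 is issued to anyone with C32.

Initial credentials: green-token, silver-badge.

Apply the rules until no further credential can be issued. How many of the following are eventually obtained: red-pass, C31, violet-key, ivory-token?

3

Holding silver-badge and green-token grants red-pass (Rule 2).
Holding silver-badge and red-pass grants C31 (Rule 4).
Holding C31 and green-token grants violet-key (Rule 5).
red-pass: reached.
C31: reached.
violet-key: reached.
ivory-token would need green-token, violet-permit, and violet-key (Rule 6), but violet-permit is never granted.
Reached: red-pass, C31, and violet-key — 3 of the 4.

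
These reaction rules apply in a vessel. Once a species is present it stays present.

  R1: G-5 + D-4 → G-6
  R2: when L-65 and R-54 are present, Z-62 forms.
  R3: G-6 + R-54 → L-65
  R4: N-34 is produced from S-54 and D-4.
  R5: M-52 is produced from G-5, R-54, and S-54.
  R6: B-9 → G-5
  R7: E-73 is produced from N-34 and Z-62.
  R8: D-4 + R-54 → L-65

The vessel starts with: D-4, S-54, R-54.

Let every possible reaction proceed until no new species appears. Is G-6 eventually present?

No

G-6 would need G-5 and D-4 (R1), but G-5 never forms.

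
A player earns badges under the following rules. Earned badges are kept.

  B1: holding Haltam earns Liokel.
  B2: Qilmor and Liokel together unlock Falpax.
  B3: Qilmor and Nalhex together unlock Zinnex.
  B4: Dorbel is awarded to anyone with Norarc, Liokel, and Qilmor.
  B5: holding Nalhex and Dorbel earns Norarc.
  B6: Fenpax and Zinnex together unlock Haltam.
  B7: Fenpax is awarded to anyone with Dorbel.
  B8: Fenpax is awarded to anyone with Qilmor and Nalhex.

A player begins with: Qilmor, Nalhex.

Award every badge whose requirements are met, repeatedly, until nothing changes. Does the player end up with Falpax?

Yes

With Qilmor and Nalhex, Fenpax is earned (B8).
With Qilmor and Nalhex, Zinnex is earned (B3).
With Fenpax and Zinnex, Haltam is earned (B6).
With Haltam, Liokel is earned (B1).
With Qilmor and Liokel, Falpax is earned (B2).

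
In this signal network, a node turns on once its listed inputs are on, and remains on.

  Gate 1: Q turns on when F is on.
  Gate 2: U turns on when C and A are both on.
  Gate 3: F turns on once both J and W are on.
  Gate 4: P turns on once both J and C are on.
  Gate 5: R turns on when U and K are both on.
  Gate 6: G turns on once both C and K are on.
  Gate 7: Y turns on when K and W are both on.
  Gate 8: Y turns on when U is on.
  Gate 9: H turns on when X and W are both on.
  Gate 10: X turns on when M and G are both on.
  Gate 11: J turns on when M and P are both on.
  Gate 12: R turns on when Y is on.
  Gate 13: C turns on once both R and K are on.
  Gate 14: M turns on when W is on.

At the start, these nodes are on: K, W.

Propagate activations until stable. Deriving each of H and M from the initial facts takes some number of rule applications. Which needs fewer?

M

M: W is on, so M turns on (Gate 14). [1 rule application]
H: K and W are on, so Y turns on (Gate 7). W is on, so M turns on (Gate 14). Gate 12: Y on → R on. Gate 13: R and K on → C on. Gate 6: C and K on → G on. M and G are on, so X turns on (Gate 10). Gate 9: X and W on → H on. [7 rule applications]
M needs fewer.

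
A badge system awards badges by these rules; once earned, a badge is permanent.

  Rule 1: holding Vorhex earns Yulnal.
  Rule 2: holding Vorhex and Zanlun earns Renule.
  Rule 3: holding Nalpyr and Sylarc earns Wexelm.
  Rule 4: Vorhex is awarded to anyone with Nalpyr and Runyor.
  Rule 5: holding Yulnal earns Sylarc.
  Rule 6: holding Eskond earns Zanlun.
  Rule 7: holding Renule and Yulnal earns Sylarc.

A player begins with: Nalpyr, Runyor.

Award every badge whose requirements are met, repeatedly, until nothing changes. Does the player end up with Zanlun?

Zanlun would need Eskond (Rule 6), but Eskond is never earned.

No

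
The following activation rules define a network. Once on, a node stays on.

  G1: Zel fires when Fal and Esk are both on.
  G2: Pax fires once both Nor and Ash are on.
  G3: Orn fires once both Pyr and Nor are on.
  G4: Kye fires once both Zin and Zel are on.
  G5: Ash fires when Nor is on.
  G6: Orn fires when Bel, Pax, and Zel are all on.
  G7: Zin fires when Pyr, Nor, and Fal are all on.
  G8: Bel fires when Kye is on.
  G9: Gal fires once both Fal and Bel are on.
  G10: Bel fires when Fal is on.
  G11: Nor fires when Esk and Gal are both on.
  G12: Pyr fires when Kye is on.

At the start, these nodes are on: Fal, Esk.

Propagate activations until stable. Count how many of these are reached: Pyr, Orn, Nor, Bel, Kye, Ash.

Fal and Esk are on, so Zel fires (G1).
Fal is on, so Bel fires (G10).
G9: Fal and Bel on → Gal on.
Esk and Gal are on, so Nor fires (G11).
G5: Nor on → Ash on.
G2: Nor and Ash on → Pax on.
G6: Bel, Pax, and Zel on → Orn on.
Pyr would need Kye (G12), but Kye never turns on.
Orn: reached.
Nor: reached.
Bel: reached.
Kye would need Zin and Zel (G4), but Zin never turns on.
Ash: reached.
Reached: Orn, Nor, Bel, and Ash — 4 of the 6.

4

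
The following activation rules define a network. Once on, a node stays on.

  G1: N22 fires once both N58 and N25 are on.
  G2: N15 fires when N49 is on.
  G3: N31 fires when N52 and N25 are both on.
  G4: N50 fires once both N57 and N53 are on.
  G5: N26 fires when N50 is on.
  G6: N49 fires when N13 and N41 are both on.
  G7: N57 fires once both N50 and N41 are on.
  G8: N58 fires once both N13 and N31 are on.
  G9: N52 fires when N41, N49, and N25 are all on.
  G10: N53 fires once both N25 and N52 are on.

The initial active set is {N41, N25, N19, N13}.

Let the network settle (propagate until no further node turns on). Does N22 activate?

Yes

N13 and N41 are on, so N49 fires (G6).
N41, N49, and N25 are on, so N52 fires (G9).
N52 and N25 are on, so N31 fires (G3).
N13 and N31 are on, so N58 fires (G8).
N58 and N25 are on, so N22 fires (G1).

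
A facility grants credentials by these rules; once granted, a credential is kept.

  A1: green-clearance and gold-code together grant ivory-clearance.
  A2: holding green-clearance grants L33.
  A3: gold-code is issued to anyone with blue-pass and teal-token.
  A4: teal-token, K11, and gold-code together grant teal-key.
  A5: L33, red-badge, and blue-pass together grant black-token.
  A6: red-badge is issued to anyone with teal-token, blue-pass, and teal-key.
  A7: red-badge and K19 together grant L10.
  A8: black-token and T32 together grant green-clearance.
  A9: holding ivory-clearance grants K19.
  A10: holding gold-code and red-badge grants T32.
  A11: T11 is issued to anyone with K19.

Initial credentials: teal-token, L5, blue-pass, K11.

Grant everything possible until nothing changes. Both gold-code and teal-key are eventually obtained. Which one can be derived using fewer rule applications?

gold-code

gold-code: Holding blue-pass and teal-token grants gold-code (A3). [1 rule application]
teal-key: Holding blue-pass and teal-token grants gold-code (A3). Holding teal-token, K11, and gold-code grants teal-key (A4). [2 rule applications]
gold-code needs fewer.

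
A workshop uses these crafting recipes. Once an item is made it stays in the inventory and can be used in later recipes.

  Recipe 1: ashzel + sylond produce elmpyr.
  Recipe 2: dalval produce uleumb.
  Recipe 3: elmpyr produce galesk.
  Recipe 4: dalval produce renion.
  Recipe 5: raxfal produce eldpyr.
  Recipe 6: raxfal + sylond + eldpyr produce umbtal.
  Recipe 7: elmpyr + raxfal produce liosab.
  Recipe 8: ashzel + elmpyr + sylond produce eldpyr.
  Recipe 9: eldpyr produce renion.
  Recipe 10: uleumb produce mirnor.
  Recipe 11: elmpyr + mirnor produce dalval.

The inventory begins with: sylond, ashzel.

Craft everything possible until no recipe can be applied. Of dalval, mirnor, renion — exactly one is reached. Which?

Using Recipe 1, ashzel and sylond make elmpyr.
ashzel + elmpyr + sylond → eldpyr (Recipe 8).
Using Recipe 9, eldpyr makes renion.
dalval would need elmpyr and mirnor (Recipe 11), but mirnor is never obtained. mirnor would need uleumb (Recipe 10), but uleumb is never obtained.

renion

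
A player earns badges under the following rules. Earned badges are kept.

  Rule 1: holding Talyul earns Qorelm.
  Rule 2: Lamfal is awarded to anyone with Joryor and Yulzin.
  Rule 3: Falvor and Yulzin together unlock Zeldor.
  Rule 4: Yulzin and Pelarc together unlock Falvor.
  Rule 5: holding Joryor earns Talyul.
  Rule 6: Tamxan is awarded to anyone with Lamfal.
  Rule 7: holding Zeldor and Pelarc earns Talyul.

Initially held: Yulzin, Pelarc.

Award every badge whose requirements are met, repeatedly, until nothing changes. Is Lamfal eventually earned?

No

Lamfal would need Joryor and Yulzin (Rule 2), but Joryor is never earned.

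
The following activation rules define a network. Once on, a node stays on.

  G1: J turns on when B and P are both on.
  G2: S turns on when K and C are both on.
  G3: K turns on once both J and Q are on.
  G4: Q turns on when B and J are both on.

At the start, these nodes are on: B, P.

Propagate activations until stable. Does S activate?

No

S would need K and C (G2), but C never turns on.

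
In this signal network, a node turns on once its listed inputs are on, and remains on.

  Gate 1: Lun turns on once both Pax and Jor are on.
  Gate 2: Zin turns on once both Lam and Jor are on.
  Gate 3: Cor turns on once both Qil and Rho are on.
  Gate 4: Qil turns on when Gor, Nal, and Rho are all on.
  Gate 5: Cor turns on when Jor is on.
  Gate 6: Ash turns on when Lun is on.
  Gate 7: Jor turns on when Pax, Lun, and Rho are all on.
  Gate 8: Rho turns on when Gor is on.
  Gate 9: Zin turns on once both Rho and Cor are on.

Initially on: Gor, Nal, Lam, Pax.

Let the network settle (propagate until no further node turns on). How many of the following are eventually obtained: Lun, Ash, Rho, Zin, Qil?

Gate 8: Gor on → Rho on.
Gor, Nal, and Rho are on, so Qil turns on (Gate 4).
Gate 3: Qil and Rho on → Cor on.
Gate 9: Rho and Cor on → Zin on.
Lun would need Pax and Jor (Gate 1), but Jor never turns on.
Ash would need Lun (Gate 6), but Lun never turns on.
Rho: reached.
Zin: reached.
Qil: reached.
Reached: Rho, Zin, and Qil — 3 of the 5.

3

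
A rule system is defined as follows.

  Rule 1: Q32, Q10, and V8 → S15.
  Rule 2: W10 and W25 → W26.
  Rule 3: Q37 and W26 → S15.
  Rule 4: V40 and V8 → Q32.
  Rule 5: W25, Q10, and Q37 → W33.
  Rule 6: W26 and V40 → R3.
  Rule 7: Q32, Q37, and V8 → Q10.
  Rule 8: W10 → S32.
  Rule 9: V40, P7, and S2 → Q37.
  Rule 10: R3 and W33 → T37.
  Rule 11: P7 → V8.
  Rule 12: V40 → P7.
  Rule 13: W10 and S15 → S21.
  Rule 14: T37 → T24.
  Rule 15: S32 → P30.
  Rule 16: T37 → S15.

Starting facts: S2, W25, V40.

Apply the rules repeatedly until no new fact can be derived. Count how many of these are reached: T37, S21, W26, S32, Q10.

1

V40 holds, so P7 follows (Rule 12).
From V40, P7, and S2, Rule 9 gives Q37.
From P7, Rule 11 gives V8.
From V40 and V8, Rule 4 gives Q32.
Q32, Q37, and V8 hold, so Q10 follows (Rule 7).
T37 would need R3 and W33 (Rule 10), but R3 is never established.
S21 would need W10 and S15 (Rule 13), but W10 is never established.
W26 would need W10 and W25 (Rule 2), but W10 is never established.
S32 would need W10 (Rule 8), but W10 is never established.
Q10: reached.
Reached: Q10 — 1 of the 5.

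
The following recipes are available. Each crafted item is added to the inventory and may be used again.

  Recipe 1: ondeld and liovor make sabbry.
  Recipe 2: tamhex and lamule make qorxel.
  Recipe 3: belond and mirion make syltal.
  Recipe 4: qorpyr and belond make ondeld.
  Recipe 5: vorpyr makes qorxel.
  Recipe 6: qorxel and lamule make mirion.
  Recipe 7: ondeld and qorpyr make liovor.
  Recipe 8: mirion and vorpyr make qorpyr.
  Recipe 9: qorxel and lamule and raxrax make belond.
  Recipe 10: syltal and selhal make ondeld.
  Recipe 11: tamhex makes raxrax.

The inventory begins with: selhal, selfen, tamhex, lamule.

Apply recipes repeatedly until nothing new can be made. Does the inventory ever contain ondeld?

tamhex → raxrax (Recipe 11).
Using Recipe 2, tamhex and lamule make qorxel.
qorxel and lamule and raxrax → belond (Recipe 9).
Using Recipe 6, qorxel and lamule make mirion.
Using Recipe 3, belond and mirion make syltal.
Using Recipe 10, syltal and selhal make ondeld.

Yes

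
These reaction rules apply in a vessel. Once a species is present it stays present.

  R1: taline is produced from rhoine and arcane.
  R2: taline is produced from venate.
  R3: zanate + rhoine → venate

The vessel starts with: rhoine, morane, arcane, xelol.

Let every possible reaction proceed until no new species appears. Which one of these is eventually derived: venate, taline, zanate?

rhoine and arcane present → taline forms (R1).
venate would need zanate and rhoine (R3), but zanate never forms. No rule produces zanate, and it is not given.

taline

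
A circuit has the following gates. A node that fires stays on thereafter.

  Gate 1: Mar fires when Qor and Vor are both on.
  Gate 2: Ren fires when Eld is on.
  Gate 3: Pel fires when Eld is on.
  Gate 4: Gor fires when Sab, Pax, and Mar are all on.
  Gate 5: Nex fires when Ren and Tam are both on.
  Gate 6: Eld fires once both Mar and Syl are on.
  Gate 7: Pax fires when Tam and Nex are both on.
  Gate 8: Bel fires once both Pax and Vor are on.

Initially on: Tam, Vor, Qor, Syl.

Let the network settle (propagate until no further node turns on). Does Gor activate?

Gor would need Sab, Pax, and Mar (Gate 4), but Sab never turns on.

No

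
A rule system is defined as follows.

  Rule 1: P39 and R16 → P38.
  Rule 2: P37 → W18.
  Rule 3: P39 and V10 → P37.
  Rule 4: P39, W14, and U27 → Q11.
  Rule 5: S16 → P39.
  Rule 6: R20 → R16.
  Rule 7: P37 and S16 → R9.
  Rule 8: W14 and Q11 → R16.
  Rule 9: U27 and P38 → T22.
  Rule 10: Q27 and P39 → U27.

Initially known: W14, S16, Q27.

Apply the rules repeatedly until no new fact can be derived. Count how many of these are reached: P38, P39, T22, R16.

4

S16 holds, so P39 follows (Rule 5).
From Q27 and P39, Rule 10 gives U27.
P39, W14, and U27 hold, so Q11 follows (Rule 4).
W14 and Q11 hold, so R16 follows (Rule 8).
P39 and R16 hold, so P38 follows (Rule 1).
From U27 and P38, Rule 9 gives T22.
P38: reached.
P39: reached.
T22: reached.
R16: reached.
All 4 are reached.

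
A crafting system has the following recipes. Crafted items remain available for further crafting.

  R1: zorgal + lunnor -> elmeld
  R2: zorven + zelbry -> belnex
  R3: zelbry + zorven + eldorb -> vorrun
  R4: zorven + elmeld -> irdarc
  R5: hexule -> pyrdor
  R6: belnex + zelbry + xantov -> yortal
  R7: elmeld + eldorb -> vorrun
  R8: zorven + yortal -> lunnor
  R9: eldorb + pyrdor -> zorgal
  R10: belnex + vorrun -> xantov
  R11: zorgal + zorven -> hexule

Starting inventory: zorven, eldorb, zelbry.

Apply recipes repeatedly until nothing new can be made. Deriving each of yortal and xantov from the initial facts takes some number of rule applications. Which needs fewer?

xantov: zelbry + zorven + eldorb -> vorrun (R3). zorven + zelbry -> belnex (R2). belnex + vorrun -> xantov (R10). [3 rule applications]
yortal: Using R3, zelbry, zorven, and eldorb make vorrun. zorven + zelbry -> belnex (R2). Using R10, belnex and vorrun make xantov. belnex + zelbry + xantov -> yortal (R6). [4 rule applications]
xantov needs fewer.

xantov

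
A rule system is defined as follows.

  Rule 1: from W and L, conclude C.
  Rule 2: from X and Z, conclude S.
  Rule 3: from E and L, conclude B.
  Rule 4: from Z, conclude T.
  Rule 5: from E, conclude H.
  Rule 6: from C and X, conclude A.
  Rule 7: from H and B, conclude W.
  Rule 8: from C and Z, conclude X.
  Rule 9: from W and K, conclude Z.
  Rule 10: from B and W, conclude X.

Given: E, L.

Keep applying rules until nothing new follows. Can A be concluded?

Yes

E holds, so H follows (Rule 5).
From E and L, Rule 3 gives B.
H and B hold, so W follows (Rule 7).
From B and W, Rule 10 gives X.
From W and L, Rule 1 gives C.
From C and X, Rule 6 gives A.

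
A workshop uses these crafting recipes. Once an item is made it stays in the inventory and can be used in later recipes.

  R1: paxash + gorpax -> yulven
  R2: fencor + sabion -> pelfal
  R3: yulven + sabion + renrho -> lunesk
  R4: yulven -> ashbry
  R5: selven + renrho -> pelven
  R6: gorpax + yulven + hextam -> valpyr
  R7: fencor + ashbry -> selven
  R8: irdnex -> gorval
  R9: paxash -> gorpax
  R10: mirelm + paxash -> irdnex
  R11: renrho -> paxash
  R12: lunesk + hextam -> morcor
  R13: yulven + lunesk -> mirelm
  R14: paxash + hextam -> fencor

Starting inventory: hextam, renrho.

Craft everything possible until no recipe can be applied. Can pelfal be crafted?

No

pelfal would need fencor and sabion (R2), but sabion is never obtained.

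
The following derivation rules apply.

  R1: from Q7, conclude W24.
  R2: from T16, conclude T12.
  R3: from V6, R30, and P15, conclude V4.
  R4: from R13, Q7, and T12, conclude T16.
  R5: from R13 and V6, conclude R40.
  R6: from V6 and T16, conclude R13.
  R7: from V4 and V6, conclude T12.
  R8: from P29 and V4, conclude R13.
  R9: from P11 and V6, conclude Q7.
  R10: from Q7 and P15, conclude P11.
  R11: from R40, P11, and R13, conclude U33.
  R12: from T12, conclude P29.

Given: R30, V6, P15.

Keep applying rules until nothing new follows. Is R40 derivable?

Yes

From V6, R30, and P15, R3 gives V4.
From V4 and V6, R7 gives T12.
From T12, R12 gives P29.
P29 and V4 hold, so R13 follows (R8).
R13 and V6 hold, so R40 follows (R5).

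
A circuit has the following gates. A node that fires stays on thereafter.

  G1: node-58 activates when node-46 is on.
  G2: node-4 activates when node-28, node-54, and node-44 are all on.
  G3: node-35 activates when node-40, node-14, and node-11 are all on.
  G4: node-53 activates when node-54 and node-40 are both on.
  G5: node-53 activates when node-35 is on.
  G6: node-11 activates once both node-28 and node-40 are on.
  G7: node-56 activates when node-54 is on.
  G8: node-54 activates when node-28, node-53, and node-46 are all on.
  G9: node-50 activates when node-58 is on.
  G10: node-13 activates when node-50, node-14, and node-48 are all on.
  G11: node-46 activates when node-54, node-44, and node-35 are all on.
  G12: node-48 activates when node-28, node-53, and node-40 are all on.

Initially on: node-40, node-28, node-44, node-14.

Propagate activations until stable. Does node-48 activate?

Yes

node-28 and node-40 are on, so node-11 activates (G6).
G3: node-40, node-14, and node-11 on → node-35 on.
G5: node-35 on → node-53 on.
node-28, node-53, and node-40 are on, so node-48 activates (G12).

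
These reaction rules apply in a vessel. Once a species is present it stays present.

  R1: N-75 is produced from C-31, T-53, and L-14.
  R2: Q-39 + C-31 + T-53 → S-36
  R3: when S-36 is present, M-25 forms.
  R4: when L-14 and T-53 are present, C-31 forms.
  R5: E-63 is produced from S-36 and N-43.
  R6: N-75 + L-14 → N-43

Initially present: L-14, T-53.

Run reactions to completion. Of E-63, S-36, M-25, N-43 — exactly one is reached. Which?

L-14 and T-53 present → C-31 forms (R4).
C-31, T-53, and L-14 present → N-75 forms (R1).
N-75 and L-14 present → N-43 forms (R6).
M-25 would need S-36 (R3), but S-36 never forms. S-36 would need Q-39, C-31, and T-53 (R2), but Q-39 never forms. E-63 would need S-36 and N-43 (R5), but S-36 never forms.

N-43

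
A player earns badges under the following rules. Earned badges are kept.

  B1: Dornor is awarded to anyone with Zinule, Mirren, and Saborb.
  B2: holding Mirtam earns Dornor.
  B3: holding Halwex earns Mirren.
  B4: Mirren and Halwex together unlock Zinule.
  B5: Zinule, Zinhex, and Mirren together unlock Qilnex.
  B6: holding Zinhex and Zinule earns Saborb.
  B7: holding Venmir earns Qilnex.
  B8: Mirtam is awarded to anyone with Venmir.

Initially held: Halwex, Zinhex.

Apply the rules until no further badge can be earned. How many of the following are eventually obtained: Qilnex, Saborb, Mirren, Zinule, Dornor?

With Halwex, Mirren is earned (B3).
With Mirren and Halwex, Zinule is earned (B4).
With Zinule, Zinhex, and Mirren, Qilnex is earned (B5).
With Zinhex and Zinule, Saborb is earned (B6).
With Zinule, Mirren, and Saborb, Dornor is earned (B1).
Qilnex: reached.
Saborb: reached.
Mirren: reached.
Zinule: reached.
Dornor: reached.
All 5 are reached.

5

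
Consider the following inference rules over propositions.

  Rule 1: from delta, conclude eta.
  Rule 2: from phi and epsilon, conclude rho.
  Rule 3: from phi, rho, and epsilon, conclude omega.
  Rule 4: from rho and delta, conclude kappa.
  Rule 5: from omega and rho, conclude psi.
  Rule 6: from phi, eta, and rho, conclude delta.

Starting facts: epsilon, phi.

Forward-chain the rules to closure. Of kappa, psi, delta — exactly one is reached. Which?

psi

phi and epsilon hold, so rho follows (Rule 2).
From phi, rho, and epsilon, Rule 3 gives omega.
omega and rho hold, so psi follows (Rule 5).
kappa would need rho and delta (Rule 4), but delta is never established. delta would need phi, eta, and rho (Rule 6), but eta is never established.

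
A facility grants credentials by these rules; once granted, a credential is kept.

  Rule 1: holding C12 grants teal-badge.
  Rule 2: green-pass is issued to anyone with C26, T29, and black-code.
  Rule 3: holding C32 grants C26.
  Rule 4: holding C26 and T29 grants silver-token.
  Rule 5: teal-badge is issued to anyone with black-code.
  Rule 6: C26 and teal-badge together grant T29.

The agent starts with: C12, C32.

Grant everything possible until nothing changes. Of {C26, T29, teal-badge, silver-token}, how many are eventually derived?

4

Holding C32 grants C26 (Rule 3).
Holding C12 grants teal-badge (Rule 1).
Holding C26 and teal-badge grants T29 (Rule 6).
Holding C26 and T29 grants silver-token (Rule 4).
C26: reached.
T29: reached.
teal-badge: reached.
silver-token: reached.
All 4 are reached.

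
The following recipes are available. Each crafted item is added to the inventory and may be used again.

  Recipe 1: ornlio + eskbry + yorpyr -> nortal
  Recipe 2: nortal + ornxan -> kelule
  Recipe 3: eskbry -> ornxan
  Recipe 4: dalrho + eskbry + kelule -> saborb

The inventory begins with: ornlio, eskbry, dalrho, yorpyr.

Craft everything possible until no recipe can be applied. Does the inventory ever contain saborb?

Yes

ornlio + eskbry + yorpyr -> nortal (Recipe 1).
Using Recipe 3, eskbry makes ornxan.
Using Recipe 2, nortal and ornxan make kelule.
dalrho + eskbry + kelule -> saborb (Recipe 4).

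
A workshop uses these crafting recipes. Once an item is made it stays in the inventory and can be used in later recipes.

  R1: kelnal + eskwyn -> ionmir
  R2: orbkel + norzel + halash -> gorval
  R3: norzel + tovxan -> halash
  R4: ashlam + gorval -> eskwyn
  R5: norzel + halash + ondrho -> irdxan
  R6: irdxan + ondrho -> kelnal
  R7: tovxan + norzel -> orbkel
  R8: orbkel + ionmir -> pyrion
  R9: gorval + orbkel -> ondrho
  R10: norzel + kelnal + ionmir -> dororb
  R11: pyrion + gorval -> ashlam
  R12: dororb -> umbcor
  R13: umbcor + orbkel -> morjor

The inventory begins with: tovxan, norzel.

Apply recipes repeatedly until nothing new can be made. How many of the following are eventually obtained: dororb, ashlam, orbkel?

1

Using R7, tovxan and norzel make orbkel.
dororb would need norzel, kelnal, and ionmir (R10), but ionmir is never obtained.
ashlam would need pyrion and gorval (R11), but pyrion is never obtained.
orbkel: reached.
Reached: orbkel — 1 of the 3.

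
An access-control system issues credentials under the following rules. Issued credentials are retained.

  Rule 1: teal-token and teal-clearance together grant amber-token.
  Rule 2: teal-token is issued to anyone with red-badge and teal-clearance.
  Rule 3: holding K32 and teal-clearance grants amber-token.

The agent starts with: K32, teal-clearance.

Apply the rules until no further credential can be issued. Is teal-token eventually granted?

teal-token would need red-badge and teal-clearance (Rule 2), but red-badge is never granted.

No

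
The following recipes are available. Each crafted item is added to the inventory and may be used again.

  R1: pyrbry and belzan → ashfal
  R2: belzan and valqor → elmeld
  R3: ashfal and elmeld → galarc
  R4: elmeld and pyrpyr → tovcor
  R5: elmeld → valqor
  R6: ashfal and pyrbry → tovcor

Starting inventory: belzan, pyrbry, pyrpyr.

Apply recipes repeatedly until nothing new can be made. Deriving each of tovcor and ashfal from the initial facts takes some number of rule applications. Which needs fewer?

ashfal: Using R1, pyrbry and belzan make ashfal. [1 rule application]
tovcor: pyrbry and belzan → ashfal (R1). Using R6, ashfal and pyrbry make tovcor. [2 rule applications]
ashfal needs fewer.

ashfal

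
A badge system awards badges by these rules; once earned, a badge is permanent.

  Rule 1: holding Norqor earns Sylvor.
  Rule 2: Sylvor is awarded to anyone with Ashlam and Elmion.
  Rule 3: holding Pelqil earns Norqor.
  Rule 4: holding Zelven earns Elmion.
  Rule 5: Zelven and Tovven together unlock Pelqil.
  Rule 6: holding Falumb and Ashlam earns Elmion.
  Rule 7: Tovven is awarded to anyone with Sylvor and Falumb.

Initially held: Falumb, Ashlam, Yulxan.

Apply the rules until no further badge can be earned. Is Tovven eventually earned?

With Falumb and Ashlam, Elmion is earned (Rule 6).
With Ashlam and Elmion, Sylvor is earned (Rule 2).
With Sylvor and Falumb, Tovven is earned (Rule 7).

Yes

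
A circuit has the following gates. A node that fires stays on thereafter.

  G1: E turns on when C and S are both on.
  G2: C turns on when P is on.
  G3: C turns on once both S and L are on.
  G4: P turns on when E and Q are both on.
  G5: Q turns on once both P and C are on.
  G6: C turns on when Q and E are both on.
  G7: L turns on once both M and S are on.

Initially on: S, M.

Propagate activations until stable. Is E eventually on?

G7: M and S on → L on.
S and L are on, so C turns on (G3).
G1: C and S on → E on.

Yes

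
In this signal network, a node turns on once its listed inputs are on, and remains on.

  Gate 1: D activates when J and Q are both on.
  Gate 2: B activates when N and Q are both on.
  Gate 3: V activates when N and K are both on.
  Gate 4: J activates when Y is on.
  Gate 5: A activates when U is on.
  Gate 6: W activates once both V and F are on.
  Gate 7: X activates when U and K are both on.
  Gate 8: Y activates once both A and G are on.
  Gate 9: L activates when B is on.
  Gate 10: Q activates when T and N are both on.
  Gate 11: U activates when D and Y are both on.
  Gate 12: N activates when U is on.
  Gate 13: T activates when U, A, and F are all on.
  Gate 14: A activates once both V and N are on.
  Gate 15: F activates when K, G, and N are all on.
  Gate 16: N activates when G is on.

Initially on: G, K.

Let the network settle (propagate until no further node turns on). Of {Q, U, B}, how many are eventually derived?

0

Q would need T and N (Gate 10), but T never turns on.
U would need D and Y (Gate 11), but D never turns on.
B would need N and Q (Gate 2), but Q never turns on.
None of the 3 are reached.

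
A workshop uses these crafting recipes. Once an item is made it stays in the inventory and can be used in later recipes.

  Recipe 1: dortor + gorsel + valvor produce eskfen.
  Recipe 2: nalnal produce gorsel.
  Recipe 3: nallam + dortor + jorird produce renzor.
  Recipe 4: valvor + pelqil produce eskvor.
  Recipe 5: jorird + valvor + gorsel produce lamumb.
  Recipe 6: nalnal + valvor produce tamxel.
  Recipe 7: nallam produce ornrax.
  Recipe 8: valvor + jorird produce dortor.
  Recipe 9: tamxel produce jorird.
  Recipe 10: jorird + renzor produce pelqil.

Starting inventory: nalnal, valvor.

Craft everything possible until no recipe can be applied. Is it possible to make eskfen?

Yes

Using Recipe 6, nalnal and valvor make tamxel.
nalnal → gorsel (Recipe 2).
Using Recipe 9, tamxel makes jorird.
valvor + jorird → dortor (Recipe 8).
dortor + gorsel + valvor → eskfen (Recipe 1).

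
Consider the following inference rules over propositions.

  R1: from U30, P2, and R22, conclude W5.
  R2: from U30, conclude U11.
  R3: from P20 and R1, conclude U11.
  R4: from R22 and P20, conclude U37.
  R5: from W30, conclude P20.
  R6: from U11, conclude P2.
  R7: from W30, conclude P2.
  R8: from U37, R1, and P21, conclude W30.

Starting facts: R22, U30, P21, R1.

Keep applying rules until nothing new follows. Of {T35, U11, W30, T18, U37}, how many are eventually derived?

1

U30 holds, so U11 follows (R2).
No rule produces T35, and it is not given.
U11: reached.
W30 would need U37, R1, and P21 (R8), but U37 is never established.
No rule produces T18, and it is not given.
U37 would need R22 and P20 (R4), but P20 is never established.
Reached: U11 — 1 of the 5.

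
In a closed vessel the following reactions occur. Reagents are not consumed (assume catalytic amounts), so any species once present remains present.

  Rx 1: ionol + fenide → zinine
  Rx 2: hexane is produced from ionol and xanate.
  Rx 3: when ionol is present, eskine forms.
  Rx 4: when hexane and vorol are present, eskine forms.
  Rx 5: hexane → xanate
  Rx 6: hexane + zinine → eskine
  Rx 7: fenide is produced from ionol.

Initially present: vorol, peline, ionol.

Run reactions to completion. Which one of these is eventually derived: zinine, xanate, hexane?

ionol present → fenide forms (Rx 7).
ionol and fenide present → zinine forms (Rx 1).
hexane would need ionol and xanate (Rx 2), but xanate never forms. xanate would need hexane (Rx 5), but hexane never forms.

zinine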